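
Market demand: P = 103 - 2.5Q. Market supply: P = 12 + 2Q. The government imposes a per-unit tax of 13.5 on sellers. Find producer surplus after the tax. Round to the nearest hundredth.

296.60

Pre-tax equilibrium: 103 - 2.5Q = 12 + 2Q gives Q* = 20.2222, P* = 52.4444.
With the tax, sellers need 13.5 more per unit: 103 - 2.5Q = 12 + 2Q + 13.5, so Q_t = 17.2222. Buyers pay P_b = 59.9444; sellers receive P_s = P_b - 13.5 = 46.4444.
Producer surplus is the triangle above supply below P_s: (1/2)(17.2222)(46.4444 - 12) = 296.6049.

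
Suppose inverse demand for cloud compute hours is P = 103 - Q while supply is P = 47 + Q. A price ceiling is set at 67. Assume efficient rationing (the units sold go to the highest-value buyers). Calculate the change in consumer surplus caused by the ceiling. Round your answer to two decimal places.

128.00

Free-market equilibrium: 103 - Q = 47 + Q gives Q* = 28, P* = 75.
At the ceiling price 67, quantity supplied is (67 - 47)/1 = 20; supply is the short side, so Q = 20 trades at P = 67.
CS goes from (1/2)(28)(28) = 392 to 520 (computed as (103 - 67)(20) - (1/2)(1)(20)^2), a change of 128.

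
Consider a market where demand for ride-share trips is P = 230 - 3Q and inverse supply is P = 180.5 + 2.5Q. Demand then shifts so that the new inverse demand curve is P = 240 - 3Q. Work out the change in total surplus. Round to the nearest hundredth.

Initial equilibrium: Q_0 = 9, P_0 = 203; CS_0 = (1/2)(9)(27) = 121.5, PS_0 = (1/2)(9)(22.5) = 101.25.
New equilibrium: 240 - 3Q = 180.5 + 2.5Q gives Q_1 = 10.8182, P_1 = 207.5455; CS_1 = 175.5496, PS_1 = 146.2913.
Change in total surplus = (175.5496 + 146.2913) - (121.5 + 101.25) = 99.0909.

99.09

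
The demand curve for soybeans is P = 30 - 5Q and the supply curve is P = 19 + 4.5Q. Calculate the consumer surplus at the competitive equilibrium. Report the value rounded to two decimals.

3.35

Set 30 - 5Q = 19 + 4.5Q, which gives 11 = 9.5Q, so Q* = 1.1579 and P* = 30 - 5(1.1579) = 24.2105.
Consumer surplus is the triangle under demand above P*: (1/2)(1.1579)(30 - 24.2105) = (1/2)(1.1579)(5.7895) = 3.3518.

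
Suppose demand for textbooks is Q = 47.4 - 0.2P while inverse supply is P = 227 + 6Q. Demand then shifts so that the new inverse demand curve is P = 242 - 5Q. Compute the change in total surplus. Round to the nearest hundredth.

Rewriting demand in inverse form: P = 237 - 5Q.
Initial equilibrium: Q_0 = 0.9091, P_0 = 232.4545; CS_0 = (1/2)(0.9091)(4.5455) = 2.0661, PS_0 = (1/2)(0.9091)(5.4545) = 2.4793.
New equilibrium: 242 - 5Q = 227 + 6Q gives Q_1 = 1.3636, P_1 = 235.1818; CS_1 = 4.6488, PS_1 = 5.5785.
Change in total surplus = (4.6488 + 5.5785) - (2.0661 + 2.4793) = 5.6818.

5.68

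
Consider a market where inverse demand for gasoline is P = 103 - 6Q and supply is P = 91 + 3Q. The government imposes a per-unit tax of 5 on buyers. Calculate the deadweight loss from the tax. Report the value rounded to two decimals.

Without the tax, 103 - 6Q = 91 + 3Q so Q* = 1.3333 and P* = 95.
With the tax, buyers' net willingness to pay falls by 5: (103 - 5) - 6Q = 91 + 3Q, so Q_t = 0.7778. Buyers pay P_b = 98.3333; sellers receive P_s = P_b - 5 = 93.3333.
The welfare triangle lost has base Q* - Q_t = 0.5556 and height t = 5, so DWL = (1/2)(0.5556)(5) = 1.3889.

1.39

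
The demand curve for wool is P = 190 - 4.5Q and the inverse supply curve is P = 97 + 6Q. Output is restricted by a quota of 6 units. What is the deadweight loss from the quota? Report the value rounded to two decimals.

42.86

Without the quota, 190 - 4.5Q = 97 + 6Q gives Q* = 8.8571.
At Q = 6 the demand price is 190 - 4.5(6) = 163 and the supply price is 97 + 6(6) = 133.
Deadweight loss is the triangle between the curves from 6 to 8.8571: (1/2)(163 - 133)(8.8571 - 6) = 42.8571.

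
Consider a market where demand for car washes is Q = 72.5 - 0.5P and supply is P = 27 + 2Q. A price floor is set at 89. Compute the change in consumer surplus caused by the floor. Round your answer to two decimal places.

-86.25

Rewriting demand in inverse form: P = 145 - 2Q.
Free-market equilibrium: 145 - 2Q = 27 + 2Q gives Q* = 29.5, P* = 86.
At the floor price 89, quantity demanded is (145 - 89)/2 = 28; demand is the short side, so Q = 28 trades at P = 89.
CS goes from (1/2)(29.5)(59) = 870.25 to 784 (computed as (145 - 89)(28) - (1/2)(2)(28)^2), a change of -86.25.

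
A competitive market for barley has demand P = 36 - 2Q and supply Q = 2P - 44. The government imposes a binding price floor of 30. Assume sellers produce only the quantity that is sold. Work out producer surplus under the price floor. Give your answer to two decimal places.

Rewriting supply in inverse form: P = 22 + 0.5Q.
Free-market equilibrium: 36 - 2Q = 22 + 0.5Q gives Q* = 5.6, P* = 24.8.
At the floor price 30, quantity demanded is (36 - 30)/2 = 3; demand is the short side, so Q = 3 trades at P = 30.
The supply price at Q = 3 is 23.5. PS is the trapezoid between 30 and supply over [0, 3]: (1/2)[(30 - 22) + (30 - 23.5)](3) = 21.75.

21.75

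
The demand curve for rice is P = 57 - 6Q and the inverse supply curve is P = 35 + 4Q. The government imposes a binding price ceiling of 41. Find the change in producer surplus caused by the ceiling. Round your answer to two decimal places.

-5.18

Free-market equilibrium: 57 - 6Q = 35 + 4Q gives Q* = 2.2, P* = 43.8.
At P = 41, sellers supply (41 - 35)/4 = 1.5 while buyers want more, so the quantity traded is 1.5 at price 41.
PS goes from (1/2)(2.2)(8.8) = 9.68 to 4.5 (computed as (41 - 35)(1.5) - (1/2)(4)(1.5)^2), a change of -5.18.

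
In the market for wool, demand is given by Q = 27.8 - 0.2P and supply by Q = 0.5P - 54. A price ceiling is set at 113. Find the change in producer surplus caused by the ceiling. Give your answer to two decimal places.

Rewriting demand in inverse form: P = 139 - 5Q.
Rewriting supply in inverse form: P = 108 + 2Q.
Without the control, 139 - 5Q = 108 + 2Q so Q* = 4.4286 and P* = 116.8571.
At the ceiling price 113, quantity supplied is (113 - 108)/2 = 2.5; supply is the short side, so Q = 2.5 trades at P = 113.
PS goes from (1/2)(4.4286)(8.8571) = 19.6122 to 6.25 (computed as (113 - 108)(2.5) - (1/2)(2)(2.5)^2), a change of -13.3622.

-13.36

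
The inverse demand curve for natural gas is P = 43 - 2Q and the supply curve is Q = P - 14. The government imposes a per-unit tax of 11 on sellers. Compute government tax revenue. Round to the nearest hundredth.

Rewriting supply in inverse form: P = 14 + Q.
Without the tax, 43 - 2Q = 14 + Q so Q* = 9.6667 and P* = 23.6667.
A tax on sellers shifts supply up by 11: 43 - 2Q = 14 + Q + 11, so Q_t = 6. Buyers pay P_b = 31; sellers receive P_s = P_b - 11 = 20.
Tax revenue = t x Q_t = 11 x 6 = 66.

66.00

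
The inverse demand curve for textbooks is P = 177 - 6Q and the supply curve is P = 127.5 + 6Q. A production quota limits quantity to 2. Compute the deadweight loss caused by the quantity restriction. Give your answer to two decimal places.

Unrestricted equilibrium: Q* = (177 - 127.5)/(6 + 6) = 4.125.
At Q = 2 the demand price is 177 - 6(2) = 165 and the supply price is 127.5 + 6(2) = 139.5.
Deadweight loss is the triangle between the curves from 2 to 4.125: (1/2)(165 - 139.5)(4.125 - 2) = 27.0938.

27.09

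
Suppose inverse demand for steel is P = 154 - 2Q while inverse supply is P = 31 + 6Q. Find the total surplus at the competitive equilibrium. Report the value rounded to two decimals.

Set 154 - 2Q = 31 + 6Q, which gives 123 = 8Q, so Q* = 15.375 and P* = 154 - 2(15.375) = 123.25.
CS = (1/2)(15.375)(30.75) = 236.3906 and PS = (1/2)(15.375)(92.25) = 709.1719, so total surplus = 945.5625.

945.56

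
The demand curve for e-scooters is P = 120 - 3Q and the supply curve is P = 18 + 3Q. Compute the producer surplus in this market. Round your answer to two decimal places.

Set 120 - 3Q = 18 + 3Q, which gives 102 = 6Q, so Q* = 17 and P* = 120 - 3(17) = 69.
Producer surplus is the triangle above supply below P*: (1/2)(17)(69 - 18) = (1/2)(17)(51) = 433.5.

433.50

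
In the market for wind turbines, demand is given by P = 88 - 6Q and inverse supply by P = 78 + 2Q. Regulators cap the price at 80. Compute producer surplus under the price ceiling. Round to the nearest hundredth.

1.00

Without the control, 88 - 6Q = 78 + 2Q so Q* = 1.25 and P* = 80.5.
At the ceiling price 80, quantity supplied is (80 - 78)/2 = 1; supply is the short side, so Q = 1 trades at P = 80.
PS is the triangle above supply below 80: (1/2)(1)(80 - 78) = 1.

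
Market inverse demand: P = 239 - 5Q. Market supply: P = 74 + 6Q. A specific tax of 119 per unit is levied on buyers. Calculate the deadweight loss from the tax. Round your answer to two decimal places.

Pre-tax equilibrium: 239 - 5Q = 74 + 6Q gives Q* = 15, P* = 164.
A tax on buyers shifts demand down by 119: (239 - 119) - 5Q = 74 + 6Q, so Q_t = 4.1818. Buyers pay P_b = 218.0909; sellers receive P_s = P_b - 119 = 99.0909.
Deadweight loss is the triangle between the curves from Q_t to Q*: (1/2)(15 - 4.1818)(119) = 643.6818.

643.68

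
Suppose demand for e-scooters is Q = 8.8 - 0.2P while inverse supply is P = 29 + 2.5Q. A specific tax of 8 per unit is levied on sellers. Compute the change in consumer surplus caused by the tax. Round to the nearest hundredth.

Rewriting demand in inverse form: P = 44 - 5Q.
Without the tax, 44 - 5Q = 29 + 2.5Q so Q* = 2 and P* = 34.
With the tax, sellers need 8 more per unit: 44 - 5Q = 29 + 2.5Q + 8, so Q_t = 0.9333. Buyers pay P_b = 39.3333; sellers receive P_s = P_b - 8 = 31.3333.
Consumers lose the trapezoid between P* and P_b out to Q_t plus the triangle from Q_t to Q*: change in CS = 2.1778 - 10 = -7.8222.

-7.82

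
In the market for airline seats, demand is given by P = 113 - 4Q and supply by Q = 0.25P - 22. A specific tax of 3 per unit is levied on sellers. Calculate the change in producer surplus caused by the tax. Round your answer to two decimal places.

Rewriting supply in inverse form: P = 88 + 4Q.
Pre-tax equilibrium: 113 - 4Q = 88 + 4Q gives Q* = 3.125, P* = 100.5.
With the tax, sellers need 3 more per unit: 113 - 4Q = 88 + 4Q + 3, so Q_t = 2.75. Buyers pay P_b = 102; sellers receive P_s = P_b - 3 = 99.
Producers lose the trapezoid between P_s and P* out to Q_t plus the triangle from Q_t to Q*: change in PS = 15.125 - 19.5312 = -4.4062.

-4.41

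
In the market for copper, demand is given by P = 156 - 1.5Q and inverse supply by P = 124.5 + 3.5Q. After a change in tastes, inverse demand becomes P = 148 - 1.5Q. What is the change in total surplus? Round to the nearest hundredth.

Initial equilibrium: Q_0 = 6.3, P_0 = 146.55; CS_0 = (1/2)(6.3)(9.45) = 29.7675, PS_0 = (1/2)(6.3)(22.05) = 69.4575.
New equilibrium: 148 - 1.5Q = 124.5 + 3.5Q gives Q_1 = 4.7, P_1 = 140.95; CS_1 = 16.5675, PS_1 = 38.6575.
Change in total surplus = (16.5675 + 38.6575) - (29.7675 + 69.4575) = -44.

-44.00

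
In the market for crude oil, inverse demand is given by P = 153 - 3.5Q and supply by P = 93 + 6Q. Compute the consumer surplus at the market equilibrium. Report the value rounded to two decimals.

69.81

Setting demand equal to supply, 60 = 9.5Q, so Q* = 6.3158 and P* = 130.8947.
CS is the area between the demand curve and P* from 0 to Q*: (1/2)(6.3158)(22.1053) = 69.8061.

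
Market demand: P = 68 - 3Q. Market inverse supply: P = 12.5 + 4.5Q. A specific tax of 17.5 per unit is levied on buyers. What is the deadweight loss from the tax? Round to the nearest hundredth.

20.42

Pre-tax equilibrium: 68 - 3Q = 12.5 + 4.5Q gives Q* = 7.4, P* = 45.8.
A tax on buyers shifts demand down by 17.5: (68 - 17.5) - 3Q = 12.5 + 4.5Q, so Q_t = 5.0667. Buyers pay P_b = 52.8; sellers receive P_s = P_b - 17.5 = 35.3.
The welfare triangle lost has base Q* - Q_t = 2.3333 and height t = 17.5, so DWL = (1/2)(2.3333)(17.5) = 20.4167.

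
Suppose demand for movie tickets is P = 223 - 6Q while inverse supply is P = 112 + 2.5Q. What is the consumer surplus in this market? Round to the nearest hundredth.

Equilibrium: 223 - 6Q = 112 + 2.5Q, so Q* = 13.0588 and P* = 144.6471.
CS is the area between the demand curve and P* from 0 to Q*: (1/2)(13.0588)(78.3529) = 511.5986.

511.60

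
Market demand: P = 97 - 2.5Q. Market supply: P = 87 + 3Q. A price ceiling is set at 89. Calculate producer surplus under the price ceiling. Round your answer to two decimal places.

Without the control, 97 - 2.5Q = 87 + 3Q so Q* = 1.8182 and P* = 92.4545.
At the ceiling price 89, quantity supplied is (89 - 87)/3 = 0.6667; supply is the short side, so Q = 0.6667 trades at P = 89.
PS is the triangle above supply below 89: (1/2)(0.6667)(89 - 87) = 0.6667.

0.67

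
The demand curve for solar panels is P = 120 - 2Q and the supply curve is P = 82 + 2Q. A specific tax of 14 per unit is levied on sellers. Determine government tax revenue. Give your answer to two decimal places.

Pre-tax equilibrium: 120 - 2Q = 82 + 2Q gives Q* = 9.5, P* = 101.
With the tax, sellers need 14 more per unit: 120 - 2Q = 82 + 2Q + 14, so Q_t = 6. Buyers pay P_b = 108; sellers receive P_s = P_b - 14 = 94.
Tax revenue = t x Q_t = 14 x 6 = 84.

84.00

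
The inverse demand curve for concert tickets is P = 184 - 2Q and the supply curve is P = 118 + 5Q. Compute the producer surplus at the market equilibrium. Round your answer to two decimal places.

222.24

Setting demand equal to supply, 66 = 7Q, so Q* = 9.4286 and P* = 165.1429.
Producer surplus is the triangle above supply below P*: (1/2)(9.4286)(165.1429 - 118) = (1/2)(9.4286)(47.1429) = 222.2449.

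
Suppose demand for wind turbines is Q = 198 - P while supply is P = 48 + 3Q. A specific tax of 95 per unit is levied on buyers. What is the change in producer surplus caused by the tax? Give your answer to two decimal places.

-1825.78

Rewriting demand in inverse form: P = 198 - Q.
Without the tax, 198 - Q = 48 + 3Q so Q* = 37.5 and P* = 160.5.
A tax on buyers shifts demand down by 95: (198 - 95) - Q = 48 + 3Q, so Q_t = 13.75. Buyers pay P_b = 184.25; sellers receive P_s = P_b - 95 = 89.25.
PS falls from (1/2)(37.5)(112.5) = 2109.375 to (1/2)(13.75)(41.25) = 283.5938, a change of -1825.7812.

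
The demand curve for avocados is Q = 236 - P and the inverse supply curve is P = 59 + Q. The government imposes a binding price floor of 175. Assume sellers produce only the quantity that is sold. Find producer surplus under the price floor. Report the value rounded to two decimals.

5215.50

Rewriting demand in inverse form: P = 236 - Q.
Free-market equilibrium: 236 - Q = 59 + Q gives Q* = 88.5, P* = 147.5.
At the floor price 175, quantity demanded is (236 - 175)/1 = 61; demand is the short side, so Q = 61 trades at P = 175.
The supply price at Q = 61 is 120. PS is the trapezoid between 175 and supply over [0, 61]: (1/2)[(175 - 59) + (175 - 120)](61) = 5215.5.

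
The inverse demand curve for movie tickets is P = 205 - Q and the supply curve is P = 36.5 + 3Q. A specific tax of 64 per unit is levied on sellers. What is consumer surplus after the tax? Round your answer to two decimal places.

Pre-tax equilibrium: 205 - Q = 36.5 + 3Q gives Q* = 42.125, P* = 162.875.
A tax on sellers shifts supply up by 64: 205 - Q = 36.5 + 3Q + 64, so Q_t = 26.125. Buyers pay P_b = 178.875; sellers receive P_s = P_b - 64 = 114.875.
Consumer surplus is the triangle under demand above P_b: (1/2)(26.125)(205 - 178.875) = 341.2578.

341.26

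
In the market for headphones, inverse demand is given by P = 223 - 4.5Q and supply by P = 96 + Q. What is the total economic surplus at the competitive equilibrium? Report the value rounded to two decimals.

Set 223 - 4.5Q = 96 + Q, which gives 127 = 5.5Q, so Q* = 23.0909 and P* = 223 - 4.5(23.0909) = 119.0909.
Total surplus is the full triangle between the curves from 0 to Q*: (1/2)(23.0909)(223 - 96) = 1466.2727.

1466.27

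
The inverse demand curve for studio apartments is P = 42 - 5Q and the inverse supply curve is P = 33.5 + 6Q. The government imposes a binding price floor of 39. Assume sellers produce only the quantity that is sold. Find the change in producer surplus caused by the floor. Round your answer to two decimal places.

0.43

Without the control, 42 - 5Q = 33.5 + 6Q so Q* = 0.7727 and P* = 38.1364.
At P = 39, buyers demand (42 - 39)/5 = 0.6 while sellers would supply more, so the quantity traded is 0.6 at price 39.
PS goes from (1/2)(0.7727)(4.6364) = 1.7913 to 2.22 (computed as (39 - 33.5)(0.6) - (1/2)(6)(0.6)^2), a change of 0.4287.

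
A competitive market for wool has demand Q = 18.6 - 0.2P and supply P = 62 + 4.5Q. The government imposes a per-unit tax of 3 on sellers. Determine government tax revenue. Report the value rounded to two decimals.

Rewriting demand in inverse form: P = 93 - 5Q.
Pre-tax equilibrium: 93 - 5Q = 62 + 4.5Q gives Q* = 3.2632, P* = 76.6842.
With the tax, sellers need 3 more per unit: 93 - 5Q = 62 + 4.5Q + 3, so Q_t = 2.9474. Buyers pay P_b = 78.2632; sellers receive P_s = P_b - 3 = 75.2632.
Revenue is the tax times quantity traded: 3 x 2.9474 = 8.8421.

8.84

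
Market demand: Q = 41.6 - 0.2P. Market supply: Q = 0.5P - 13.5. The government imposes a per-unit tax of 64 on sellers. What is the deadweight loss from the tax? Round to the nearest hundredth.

Rewriting demand in inverse form: P = 208 - 5Q.
Rewriting supply in inverse form: P = 27 + 2Q.
Without the tax, 208 - 5Q = 27 + 2Q so Q* = 25.8571 and P* = 78.7143.
With the tax, sellers need 64 more per unit: 208 - 5Q = 27 + 2Q + 64, so Q_t = 16.7143. Buyers pay P_b = 124.4286; sellers receive P_s = P_b - 64 = 60.4286.
Deadweight loss is the triangle between the curves from Q_t to Q*: (1/2)(25.8571 - 16.7143)(64) = 292.5714.

292.57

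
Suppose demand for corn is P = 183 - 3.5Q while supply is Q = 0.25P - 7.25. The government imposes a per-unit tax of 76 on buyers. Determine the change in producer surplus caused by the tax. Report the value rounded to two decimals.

Rewriting supply in inverse form: P = 29 + 4Q.
Pre-tax equilibrium: 183 - 3.5Q = 29 + 4Q gives Q* = 20.5333, P* = 111.1333.
A tax on buyers shifts demand down by 76: (183 - 76) - 3.5Q = 29 + 4Q, so Q_t = 10.4. Buyers pay P_b = 146.6; sellers receive P_s = P_b - 76 = 70.6.
Producers lose the trapezoid between P_s and P* out to Q_t plus the triangle from Q_t to Q*: change in PS = 216.32 - 843.2356 = -626.9156.

-626.92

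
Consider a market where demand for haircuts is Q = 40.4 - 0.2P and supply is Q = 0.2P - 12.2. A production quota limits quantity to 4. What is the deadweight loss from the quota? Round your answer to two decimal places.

Rewriting demand in inverse form: P = 202 - 5Q.
Rewriting supply in inverse form: P = 61 + 5Q.
Unrestricted equilibrium: Q* = (202 - 61)/(5 + 5) = 14.1.
At Q = 4 the demand price is 202 - 5(4) = 182 and the supply price is 61 + 5(4) = 81.
Deadweight loss is the triangle between the curves from 4 to 14.1: (1/2)(182 - 81)(14.1 - 4) = 510.05.

510.05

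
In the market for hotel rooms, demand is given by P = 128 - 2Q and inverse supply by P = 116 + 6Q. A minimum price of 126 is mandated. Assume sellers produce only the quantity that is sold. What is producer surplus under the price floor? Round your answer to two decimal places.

Free-market equilibrium: 128 - 2Q = 116 + 6Q gives Q* = 1.5, P* = 125.
At P = 126, buyers demand (128 - 126)/2 = 1 while sellers would supply more, so the quantity traded is 1 at price 126.
The supply price at Q = 1 is 122. PS is the trapezoid between 126 and supply over [0, 1]: (1/2)[(126 - 116) + (126 - 122)](1) = 7.

7.00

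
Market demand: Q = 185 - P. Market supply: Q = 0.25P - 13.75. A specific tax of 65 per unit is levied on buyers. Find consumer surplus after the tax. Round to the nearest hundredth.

Rewriting demand in inverse form: P = 185 - Q.
Rewriting supply in inverse form: P = 55 + 4Q.
Pre-tax equilibrium: 185 - Q = 55 + 4Q gives Q* = 26, P* = 159.
With the tax, buyers' net willingness to pay falls by 65: (185 - 65) - Q = 55 + 4Q, so Q_t = 13. Buyers pay P_b = 172; sellers receive P_s = P_b - 65 = 107.
CS = (1/2)(Q_t)(185 - P_b) = (1/2)(13)(13) = 84.5.

84.50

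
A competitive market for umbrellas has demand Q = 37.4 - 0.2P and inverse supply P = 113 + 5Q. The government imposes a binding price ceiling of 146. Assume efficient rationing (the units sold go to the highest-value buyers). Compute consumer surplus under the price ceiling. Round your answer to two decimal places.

Rewriting demand in inverse form: P = 187 - 5Q.
Free-market equilibrium: 187 - 5Q = 113 + 5Q gives Q* = 7.4, P* = 150.
At the ceiling price 146, quantity supplied is (146 - 113)/5 = 6.6; supply is the short side, so Q = 6.6 trades at P = 146.
The demand price at Q = 6.6 is 154. CS is the trapezoid between demand and 146 over [0, 6.6]: (1/2)[(187 - 146) + (154 - 146)](6.6) = 161.7.

161.70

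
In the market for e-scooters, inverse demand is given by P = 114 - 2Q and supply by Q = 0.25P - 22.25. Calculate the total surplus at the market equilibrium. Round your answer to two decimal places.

52.08

Rewriting supply in inverse form: P = 89 + 4Q.
Equilibrium: 114 - 2Q = 89 + 4Q, so Q* = 4.1667 and P* = 105.6667.
CS = (1/2)(4.1667)(8.3333) = 17.3611 and PS = (1/2)(4.1667)(16.6667) = 34.7222, so total surplus = 52.0833.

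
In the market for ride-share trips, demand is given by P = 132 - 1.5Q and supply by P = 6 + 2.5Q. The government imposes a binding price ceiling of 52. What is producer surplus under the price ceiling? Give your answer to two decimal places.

423.20

Free-market equilibrium: 132 - 1.5Q = 6 + 2.5Q gives Q* = 31.5, P* = 84.75.
At the ceiling price 52, quantity supplied is (52 - 6)/2.5 = 18.4; supply is the short side, so Q = 18.4 trades at P = 52.
PS is the triangle above supply below 52: (1/2)(18.4)(52 - 6) = 423.2.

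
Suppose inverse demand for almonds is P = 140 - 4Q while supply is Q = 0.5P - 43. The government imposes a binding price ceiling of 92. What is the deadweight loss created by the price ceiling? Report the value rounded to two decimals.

108.00

Rewriting supply in inverse form: P = 86 + 2Q.
Without the control, 140 - 4Q = 86 + 2Q so Q* = 9 and P* = 104.
At P = 92, sellers supply (92 - 86)/2 = 3 while buyers want more, so the quantity traded is 3 at price 92.
At Q = 3 the demand price is 128 and the supply price is 92. Deadweight loss is the triangle between the curves from 3 to 9: (1/2)(128 - 92)(9 - 3) = 108.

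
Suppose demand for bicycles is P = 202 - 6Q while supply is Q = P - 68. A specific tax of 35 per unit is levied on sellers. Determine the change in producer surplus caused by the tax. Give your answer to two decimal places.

Rewriting supply in inverse form: P = 68 + Q.
Without the tax, 202 - 6Q = 68 + Q so Q* = 19.1429 and P* = 87.1429.
A tax on sellers shifts supply up by 35: 202 - 6Q = 68 + Q + 35, so Q_t = 14.1429. Buyers pay P_b = 117.1429; sellers receive P_s = P_b - 35 = 82.1429.
Producers lose the trapezoid between P_s and P* out to Q_t plus the triangle from Q_t to Q*: change in PS = 100.0102 - 183.2245 = -83.2143.

-83.21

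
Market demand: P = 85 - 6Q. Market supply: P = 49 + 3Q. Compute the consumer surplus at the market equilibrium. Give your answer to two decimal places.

Equilibrium: 85 - 6Q = 49 + 3Q, so Q* = 4 and P* = 61.
The demand choke price is 85, so CS = (1/2)(Q*)(85 - P*) = (1/2)(4)(24) = 48.

48.00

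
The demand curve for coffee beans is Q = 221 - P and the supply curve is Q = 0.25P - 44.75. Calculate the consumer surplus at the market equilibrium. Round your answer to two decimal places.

35.28

Rewriting demand in inverse form: P = 221 - Q.
Rewriting supply in inverse form: P = 179 + 4Q.
Setting demand equal to supply, 42 = 5Q, so Q* = 8.4 and P* = 212.6.
CS is the area between the demand curve and P* from 0 to Q*: (1/2)(8.4)(8.4) = 35.28.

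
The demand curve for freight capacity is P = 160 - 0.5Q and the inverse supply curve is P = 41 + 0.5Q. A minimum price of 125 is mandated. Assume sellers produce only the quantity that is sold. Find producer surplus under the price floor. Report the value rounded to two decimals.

4655.00

Without the control, 160 - 0.5Q = 41 + 0.5Q so Q* = 119 and P* = 100.5.
At the floor price 125, quantity demanded is (160 - 125)/0.5 = 70; demand is the short side, so Q = 70 trades at P = 125.
The supply price at Q = 70 is 76. PS is the trapezoid between 125 and supply over [0, 70]: (1/2)[(125 - 41) + (125 - 76)](70) = 4655.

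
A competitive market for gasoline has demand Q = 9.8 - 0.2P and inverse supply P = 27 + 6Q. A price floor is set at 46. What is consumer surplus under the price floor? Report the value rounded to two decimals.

0.90

Rewriting demand in inverse form: P = 49 - 5Q.
Free-market equilibrium: 49 - 5Q = 27 + 6Q gives Q* = 2, P* = 39.
At the floor price 46, quantity demanded is (49 - 46)/5 = 0.6; demand is the short side, so Q = 0.6 trades at P = 46.
CS is the triangle under demand above 46: (1/2)(0.6)(49 - 46) = 0.9.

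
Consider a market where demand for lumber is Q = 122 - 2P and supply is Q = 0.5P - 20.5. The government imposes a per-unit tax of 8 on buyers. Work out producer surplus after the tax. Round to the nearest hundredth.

Rewriting demand in inverse form: P = 61 - 0.5Q.
Rewriting supply in inverse form: P = 41 + 2Q.
Without the tax, 61 - 0.5Q = 41 + 2Q so Q* = 8 and P* = 57.
A tax on buyers shifts demand down by 8: (61 - 8) - 0.5Q = 41 + 2Q, so Q_t = 4.8. Buyers pay P_b = 58.6; sellers receive P_s = P_b - 8 = 50.6.
PS = (1/2)(Q_t)(P_s - 41) = (1/2)(4.8)(9.6) = 23.04.

23.04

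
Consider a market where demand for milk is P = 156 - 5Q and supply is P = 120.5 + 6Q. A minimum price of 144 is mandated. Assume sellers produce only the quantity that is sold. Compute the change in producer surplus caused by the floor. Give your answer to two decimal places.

7.87

Free-market equilibrium: 156 - 5Q = 120.5 + 6Q gives Q* = 3.2273, P* = 139.8636.
At the floor price 144, quantity demanded is (156 - 144)/5 = 2.4; demand is the short side, so Q = 2.4 trades at P = 144.
PS goes from (1/2)(3.2273)(19.3636) = 31.2459 to 39.12 (computed as (144 - 120.5)(2.4) - (1/2)(6)(2.4)^2), a change of 7.8741.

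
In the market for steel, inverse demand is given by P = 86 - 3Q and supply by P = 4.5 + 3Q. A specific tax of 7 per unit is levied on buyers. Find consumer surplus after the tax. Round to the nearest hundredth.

231.26

Pre-tax equilibrium: 86 - 3Q = 4.5 + 3Q gives Q* = 13.5833, P* = 45.25.
A tax on buyers shifts demand down by 7: (86 - 7) - 3Q = 4.5 + 3Q, so Q_t = 12.4167. Buyers pay P_b = 48.75; sellers receive P_s = P_b - 7 = 41.75.
Consumer surplus is the triangle under demand above P_b: (1/2)(12.4167)(86 - 48.75) = 231.2604.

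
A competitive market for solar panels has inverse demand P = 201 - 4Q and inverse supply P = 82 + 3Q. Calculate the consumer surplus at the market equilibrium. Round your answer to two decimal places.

578.00

Equilibrium: 201 - 4Q = 82 + 3Q, so Q* = 17 and P* = 133.
The demand choke price is 201, so CS = (1/2)(Q*)(201 - P*) = (1/2)(17)(68) = 578.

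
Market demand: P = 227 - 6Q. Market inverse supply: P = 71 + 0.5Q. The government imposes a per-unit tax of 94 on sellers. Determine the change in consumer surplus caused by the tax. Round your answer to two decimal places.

Without the tax, 227 - 6Q = 71 + 0.5Q so Q* = 24 and P* = 83.
With the tax, sellers need 94 more per unit: 227 - 6Q = 71 + 0.5Q + 94, so Q_t = 9.5385. Buyers pay P_b = 169.7692; sellers receive P_s = P_b - 94 = 75.7692.
Consumers lose the trapezoid between P* and P_b out to Q_t plus the triangle from Q_t to Q*: change in CS = 272.9467 - 1728 = -1455.0533.

-1455.05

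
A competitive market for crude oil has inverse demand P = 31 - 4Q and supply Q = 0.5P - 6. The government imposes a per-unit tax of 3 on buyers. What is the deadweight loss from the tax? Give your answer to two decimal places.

0.75

Rewriting supply in inverse form: P = 12 + 2Q.
Without the tax, 31 - 4Q = 12 + 2Q so Q* = 3.1667 and P* = 18.3333.
With the tax, buyers' net willingness to pay falls by 3: (31 - 3) - 4Q = 12 + 2Q, so Q_t = 2.6667. Buyers pay P_b = 20.3333; sellers receive P_s = P_b - 3 = 17.3333.
Deadweight loss is the triangle between the curves from Q_t to Q*: (1/2)(3.1667 - 2.6667)(3) = 0.75.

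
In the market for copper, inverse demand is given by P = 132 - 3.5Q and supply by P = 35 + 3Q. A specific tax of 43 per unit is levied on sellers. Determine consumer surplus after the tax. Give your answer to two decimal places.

120.78

Without the tax, 132 - 3.5Q = 35 + 3Q so Q* = 14.9231 and P* = 79.7692.
A tax on sellers shifts supply up by 43: 132 - 3.5Q = 35 + 3Q + 43, so Q_t = 8.3077. Buyers pay P_b = 102.9231; sellers receive P_s = P_b - 43 = 59.9231.
CS = (1/2)(Q_t)(132 - P_b) = (1/2)(8.3077)(29.0769) = 120.7811.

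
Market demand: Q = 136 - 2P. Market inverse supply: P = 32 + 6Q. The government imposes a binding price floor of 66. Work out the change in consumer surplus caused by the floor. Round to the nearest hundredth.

Rewriting demand in inverse form: P = 68 - 0.5Q.
Without the control, 68 - 0.5Q = 32 + 6Q so Q* = 5.5385 and P* = 65.2308.
At P = 66, buyers demand (68 - 66)/0.5 = 4 while sellers would supply more, so the quantity traded is 4 at price 66.
CS goes from (1/2)(5.5385)(2.7692) = 7.6686 to 4 (computed as (68 - 66)(4) - (1/2)(0.5)(4)^2), a change of -3.6686.

-3.67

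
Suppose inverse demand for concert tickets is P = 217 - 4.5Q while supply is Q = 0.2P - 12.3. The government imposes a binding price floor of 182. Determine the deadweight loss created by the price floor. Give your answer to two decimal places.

Rewriting supply in inverse form: P = 61.5 + 5Q.
Without the control, 217 - 4.5Q = 61.5 + 5Q so Q* = 16.3684 and P* = 143.3421.
At the floor price 182, quantity demanded is (217 - 182)/4.5 = 7.7778; demand is the short side, so Q = 7.7778 trades at P = 182.
At Q = 7.7778 the demand price is 182 and the supply price is 100.3889. Deadweight loss is the triangle between the curves from 7.7778 to 16.3684: (1/2)(182 - 100.3889)(16.3684 - 7.7778) = 350.546.

350.55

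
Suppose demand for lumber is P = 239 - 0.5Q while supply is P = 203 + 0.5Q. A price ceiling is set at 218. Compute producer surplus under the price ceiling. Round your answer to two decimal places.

Free-market equilibrium: 239 - 0.5Q = 203 + 0.5Q gives Q* = 36, P* = 221.
At P = 218, sellers supply (218 - 203)/0.5 = 30 while buyers want more, so the quantity traded is 30 at price 218.
PS is the triangle above supply below 218: (1/2)(30)(218 - 203) = 225.

225.00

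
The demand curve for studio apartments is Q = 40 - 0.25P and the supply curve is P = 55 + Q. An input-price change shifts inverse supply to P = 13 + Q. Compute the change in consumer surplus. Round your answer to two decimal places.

Rewriting demand in inverse form: P = 160 - 4Q.
Initial equilibrium: Q_0 = 21, P_0 = 76; CS_0 = (1/2)(21)(84) = 882, PS_0 = (1/2)(21)(21) = 220.5.
New equilibrium: 160 - 4Q = 13 + Q gives Q_1 = 29.4, P_1 = 42.4; CS_1 = 1728.72, PS_1 = 432.18.
Change in consumer surplus = 1728.72 - 882 = 846.72.

846.72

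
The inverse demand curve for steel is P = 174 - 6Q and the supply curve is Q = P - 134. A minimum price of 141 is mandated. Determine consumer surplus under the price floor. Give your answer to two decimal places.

90.75

Rewriting supply in inverse form: P = 134 + Q.
Without the control, 174 - 6Q = 134 + Q so Q* = 5.7143 and P* = 139.7143.
At P = 141, buyers demand (174 - 141)/6 = 5.5 while sellers would supply more, so the quantity traded is 5.5 at price 141.
CS is the triangle under demand above 141: (1/2)(5.5)(174 - 141) = 90.75.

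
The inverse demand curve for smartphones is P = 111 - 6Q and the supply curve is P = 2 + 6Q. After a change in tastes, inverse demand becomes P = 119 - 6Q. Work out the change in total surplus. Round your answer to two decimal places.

Initial equilibrium: Q_0 = 9.0833, P_0 = 56.5; CS_0 = (1/2)(9.0833)(54.5) = 247.5208, PS_0 = (1/2)(9.0833)(54.5) = 247.5208.
New equilibrium: 119 - 6Q = 2 + 6Q gives Q_1 = 9.75, P_1 = 60.5; CS_1 = 285.1875, PS_1 = 285.1875.
Change in total surplus = (285.1875 + 285.1875) - (247.5208 + 247.5208) = 75.3333.

75.33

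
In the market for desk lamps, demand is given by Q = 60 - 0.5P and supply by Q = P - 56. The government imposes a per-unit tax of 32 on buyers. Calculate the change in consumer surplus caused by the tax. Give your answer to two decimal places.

-341.33

Rewriting demand in inverse form: P = 120 - 2Q.
Rewriting supply in inverse form: P = 56 + Q.
Without the tax, 120 - 2Q = 56 + Q so Q* = 21.3333 and P* = 77.3333.
A tax on buyers shifts demand down by 32: (120 - 32) - 2Q = 56 + Q, so Q_t = 10.6667. Buyers pay P_b = 98.6667; sellers receive P_s = P_b - 32 = 66.6667.
CS falls from (1/2)(21.3333)(42.6667) = 455.1111 to (1/2)(10.6667)(21.3333) = 113.7778, a change of -341.3333.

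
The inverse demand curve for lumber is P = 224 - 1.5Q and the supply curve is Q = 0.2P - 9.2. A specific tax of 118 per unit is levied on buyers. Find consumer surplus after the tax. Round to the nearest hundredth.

Rewriting supply in inverse form: P = 46 + 5Q.
Pre-tax equilibrium: 224 - 1.5Q = 46 + 5Q gives Q* = 27.3846, P* = 182.9231.
A tax on buyers shifts demand down by 118: (224 - 118) - 1.5Q = 46 + 5Q, so Q_t = 9.2308. Buyers pay P_b = 210.1538; sellers receive P_s = P_b - 118 = 92.1538.
CS = (1/2)(Q_t)(224 - P_b) = (1/2)(9.2308)(13.8462) = 63.9053.

63.91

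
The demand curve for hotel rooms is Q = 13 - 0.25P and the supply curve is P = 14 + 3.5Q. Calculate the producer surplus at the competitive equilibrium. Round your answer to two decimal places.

Rewriting demand in inverse form: P = 52 - 4Q.
Setting demand equal to supply, 38 = 7.5Q, so Q* = 5.0667 and P* = 31.7333.
The supply curve's price intercept is 14, so PS = (1/2)(Q*)(P* - 14) = (1/2)(5.0667)(17.7333) = 44.9244.

44.92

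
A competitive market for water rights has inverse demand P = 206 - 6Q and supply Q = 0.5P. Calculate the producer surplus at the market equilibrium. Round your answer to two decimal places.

663.06

Rewriting supply in inverse form: P = 2Q.
Equilibrium: 206 - 6Q = 2Q, so Q* = 25.75 and P* = 51.5.
Producer surplus is the triangle above supply below P*: (1/2)(25.75)(51.5 - 0) = (1/2)(25.75)(51.5) = 663.0625.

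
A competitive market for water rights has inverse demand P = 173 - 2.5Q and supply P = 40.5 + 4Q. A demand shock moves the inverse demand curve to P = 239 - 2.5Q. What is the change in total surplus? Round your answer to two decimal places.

Initial equilibrium: Q_0 = 20.3846, P_0 = 122.0385; CS_0 = (1/2)(20.3846)(50.9615) = 519.4157, PS_0 = (1/2)(20.3846)(81.5385) = 831.0651.
New equilibrium: 239 - 2.5Q = 40.5 + 4Q gives Q_1 = 30.5385, P_1 = 162.6538; CS_1 = 1165.747, PS_1 = 1865.1953.
Change in total surplus = (1165.747 + 1865.1953) - (519.4157 + 831.0651) = 1680.4615.

1680.46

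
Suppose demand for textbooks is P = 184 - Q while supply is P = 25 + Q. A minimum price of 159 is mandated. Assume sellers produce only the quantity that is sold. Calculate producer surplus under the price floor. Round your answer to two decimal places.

Free-market equilibrium: 184 - Q = 25 + Q gives Q* = 79.5, P* = 104.5.
At the floor price 159, quantity demanded is (184 - 159)/1 = 25; demand is the short side, so Q = 25 trades at P = 159.
The supply price at Q = 25 is 50. PS is the trapezoid between 159 and supply over [0, 25]: (1/2)[(159 - 25) + (159 - 50)](25) = 3037.5.

3037.50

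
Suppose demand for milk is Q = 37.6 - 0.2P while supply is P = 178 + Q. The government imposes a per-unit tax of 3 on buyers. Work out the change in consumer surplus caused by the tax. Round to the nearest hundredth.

Rewriting demand in inverse form: P = 188 - 5Q.
Pre-tax equilibrium: 188 - 5Q = 178 + Q gives Q* = 1.6667, P* = 179.6667.
With the tax, buyers' net willingness to pay falls by 3: (188 - 3) - 5Q = 178 + Q, so Q_t = 1.1667. Buyers pay P_b = 182.1667; sellers receive P_s = P_b - 3 = 179.1667.
CS falls from (1/2)(1.6667)(8.3333) = 6.9444 to (1/2)(1.1667)(5.8333) = 3.4028, a change of -3.5417.

-3.54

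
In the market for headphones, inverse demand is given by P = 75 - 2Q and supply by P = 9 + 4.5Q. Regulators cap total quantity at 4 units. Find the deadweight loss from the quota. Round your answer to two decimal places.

123.08

Without the quota, 75 - 2Q = 9 + 4.5Q gives Q* = 10.1538.
At Q = 4 the demand price is 75 - 2(4) = 67 and the supply price is 9 + 4.5(4) = 27.
Deadweight loss is the triangle between the curves from 4 to 10.1538: (1/2)(67 - 27)(10.1538 - 4) = 123.0769.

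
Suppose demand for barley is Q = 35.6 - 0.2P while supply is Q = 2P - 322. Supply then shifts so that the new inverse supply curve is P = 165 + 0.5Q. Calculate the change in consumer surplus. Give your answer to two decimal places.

Rewriting demand in inverse form: P = 178 - 5Q.
Rewriting supply in inverse form: P = 161 + 0.5Q.
Initial equilibrium: Q_0 = 3.0909, P_0 = 162.5455; CS_0 = (1/2)(3.0909)(15.4545) = 23.8843, PS_0 = (1/2)(3.0909)(1.5455) = 2.3884.
New equilibrium: 178 - 5Q = 165 + 0.5Q gives Q_1 = 2.3636, P_1 = 166.1818; CS_1 = 13.9669, PS_1 = 1.3967.
Change in consumer surplus = 13.9669 - 23.8843 = -9.9174.

-9.92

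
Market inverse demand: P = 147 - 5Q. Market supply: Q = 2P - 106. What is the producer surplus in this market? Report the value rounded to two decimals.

Rewriting supply in inverse form: P = 53 + 0.5Q.
Setting demand equal to supply, 94 = 5.5Q, so Q* = 17.0909 and P* = 61.5455.
The supply curve's price intercept is 53, so PS = (1/2)(Q*)(P* - 53) = (1/2)(17.0909)(8.5455) = 73.0248.

73.02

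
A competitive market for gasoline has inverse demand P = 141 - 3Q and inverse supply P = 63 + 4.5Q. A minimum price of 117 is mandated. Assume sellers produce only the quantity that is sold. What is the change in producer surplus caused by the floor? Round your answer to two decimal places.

44.64

Without the control, 141 - 3Q = 63 + 4.5Q so Q* = 10.4 and P* = 109.8.
At P = 117, buyers demand (141 - 117)/3 = 8 while sellers would supply more, so the quantity traded is 8 at price 117.
PS goes from (1/2)(10.4)(46.8) = 243.36 to 288 (computed as (117 - 63)(8) - (1/2)(4.5)(8)^2), a change of 44.64.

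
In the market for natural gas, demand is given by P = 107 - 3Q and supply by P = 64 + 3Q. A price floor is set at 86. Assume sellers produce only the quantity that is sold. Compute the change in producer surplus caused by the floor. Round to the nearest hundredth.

3.46

Free-market equilibrium: 107 - 3Q = 64 + 3Q gives Q* = 7.1667, P* = 85.5.
At P = 86, buyers demand (107 - 86)/3 = 7 while sellers would supply more, so the quantity traded is 7 at price 86.
PS goes from (1/2)(7.1667)(21.5) = 77.0417 to 80.5 (computed as (86 - 64)(7) - (1/2)(3)(7)^2), a change of 3.4583.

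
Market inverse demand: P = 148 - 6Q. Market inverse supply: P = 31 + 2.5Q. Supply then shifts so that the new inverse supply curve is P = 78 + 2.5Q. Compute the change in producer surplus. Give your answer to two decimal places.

-152.06

Initial equilibrium: Q_0 = 13.7647, P_0 = 65.4118; CS_0 = (1/2)(13.7647)(82.5882) = 568.4014, PS_0 = (1/2)(13.7647)(34.4118) = 236.8339.
New equilibrium: 148 - 6Q = 78 + 2.5Q gives Q_1 = 8.2353, P_1 = 98.5882; CS_1 = 203.4602, PS_1 = 84.7751.
Change in producer surplus = 84.7751 - 236.8339 = -152.0588.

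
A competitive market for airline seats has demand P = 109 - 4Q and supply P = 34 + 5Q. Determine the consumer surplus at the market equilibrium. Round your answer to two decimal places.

Set 109 - 4Q = 34 + 5Q, which gives 75 = 9Q, so Q* = 8.3333 and P* = 109 - 4(8.3333) = 75.6667.
The demand choke price is 109, so CS = (1/2)(Q*)(109 - P*) = (1/2)(8.3333)(33.3333) = 138.8889.

138.89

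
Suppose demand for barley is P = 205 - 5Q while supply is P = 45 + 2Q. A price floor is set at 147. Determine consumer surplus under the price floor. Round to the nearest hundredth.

Without the control, 205 - 5Q = 45 + 2Q so Q* = 22.8571 and P* = 90.7143.
At P = 147, buyers demand (205 - 147)/5 = 11.6 while sellers would supply more, so the quantity traded is 11.6 at price 147.
CS is the triangle under demand above 147: (1/2)(11.6)(205 - 147) = 336.4.

336.40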